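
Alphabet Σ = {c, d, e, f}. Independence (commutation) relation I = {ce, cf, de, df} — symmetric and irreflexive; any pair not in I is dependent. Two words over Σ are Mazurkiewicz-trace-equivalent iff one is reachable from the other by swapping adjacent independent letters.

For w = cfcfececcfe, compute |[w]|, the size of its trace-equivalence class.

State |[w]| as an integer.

462

#0=c has no predecessor
#1=f has no predecessor
#2=c depends on [0:c]
#3=f depends on [1:f]
#4=e depends on [3:f]
#5=c depends on [2:c]
#6=e depends on [4:e]
#7=c depends on [5:c]
#8=c depends on [7:c]
#9=f depends on [6:e]
#10=e depends on [9:f]
sources: [0:c, 1:f]
N(rest) = Σ N(rest − s) over sources s of rest; N(one piece) = 1:
  size 1 → [8]=1  [10]=1
  size 2 → [7,8]=1  [8,10]=2  [9,10]=1
  size 3 → [5,7,8]=1  [6,9,10]=1  [7,8,10]=3  [8,9,10]=3
  size 4 → [2,5,7,8]=1  [4,6,9,10]=1  [5,7,8,10]=4  [6,8,9,10]=4  [7,8,9,10]=6
  size 5 → [0,2,5,7,8]=1  [2,5,7,8,10]=5  [3,4,6,9,10]=1  [4,6,8,9,10]=5  [5,7,8,9,10]=10  [6,7,8,9,10]=10
  size 6 → [0,2,5,7,8,10]=6  [1,3,4,6,9,10]=1  [2,5,7,8,9,10]=15  [3,4,6,8,9,10]=6  [4,6,7,8,9,10]=15  [5,6,7,8,9,10]=20
  size 7 → [0,2,5,7,8,9,10]=21  [1,3,4,6,8,9,10]=7  [2,5,6,7,8,9,10]=35  [3,4,6,7,8,9,10]=21  [4,5,6,7,8,9,10]=35
  size 8 → [0,2,5,6,7,8,9,10]=56  [1,3,4,6,7,8,9,10]=28  [2,4,5,6,7,8,9,10]=70  [3,4,5,6,7,8,9,10]=56
  size 9 → [0,2,4,5,6,7,8,9,10]=126  [1,3,4,5,6,7,8,9,10]=84  [2,3,4,5,6,7,8,9,10]=126
  first=0(c) contributes 210
  first=1(f) contributes 252
|[w]| = 462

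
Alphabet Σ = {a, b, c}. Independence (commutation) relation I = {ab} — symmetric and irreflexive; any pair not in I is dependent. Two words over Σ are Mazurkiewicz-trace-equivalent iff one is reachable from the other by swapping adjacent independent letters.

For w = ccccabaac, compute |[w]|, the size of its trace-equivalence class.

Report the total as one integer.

4

piece 0:c — minimal
piece 1:c rests on {0:c}
piece 2:c rests on {1:c}
piece 3:c rests on {2:c}
piece 4:a rests on {3:c}
piece 5:b rests on {3:c}
piece 6:a rests on {4:a}
piece 7:a rests on {6:a}
piece 8:c rests on {5:b, 7:a}
minimal pieces: {0:c}
ways to finish when only these pieces remain (= sum over removing one remaining piece with nothing left below it):
  1 left: {8}→1
  2 left: {5,8}→1  {7,8}→1
  3 left: {5,7,8}→2  {6,7,8}→1
  4 left: {4,6,7,8}→1  {5,6,7,8}→3
  5 left: {4,5,6,7,8}→4
  6 left: {3,4,5,6,7,8}→4
  7 left: {2,3,4,5,6,7,8}→4
  placing 0:c first → 4 extensions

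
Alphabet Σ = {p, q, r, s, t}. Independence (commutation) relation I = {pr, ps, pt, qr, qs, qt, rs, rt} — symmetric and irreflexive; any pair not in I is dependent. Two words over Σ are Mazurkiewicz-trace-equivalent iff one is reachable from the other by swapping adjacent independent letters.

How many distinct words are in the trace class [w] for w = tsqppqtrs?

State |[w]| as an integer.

630

piece 0:t — minimal
piece 1:s rests on {0:t}
piece 2:q — minimal
piece 3:p rests on {2:q}
piece 4:p rests on {3:p}
piece 5:q rests on {4:p}
piece 6:t rests on {1:s}
piece 7:r — minimal
piece 8:s rests on {6:t}
minimal pieces: {0:t, 2:q, 7:r}
ways to finish when only these pieces remain (= sum over removing one remaining piece with nothing left below it):
  1 left: {5}→1  {7}→1  {8}→1
  2 left: {4,5}→1  {5,7}→2  {5,8}→2  {6,8}→1  {7,8}→2
  3 left: {1,6,8}→1  {3,4,5}→1  {4,5,7}→3  {4,5,8}→3  {5,6,8}→3  {5,7,8}→6  {6,7,8}→3
  4 left: {0,1,6,8}→1  {1,5,6,8}→4  {1,6,7,8}→4  {2,3,4,5}→1  {3,4,5,7}→4  {3,4,5,8}→4  {4,5,6,8}→6  {4,5,7,8}→12  {5,6,7,8}→12
  5 left: {0,1,5,6,8}→5  {0,1,6,7,8}→5  {1,4,5,6,8}→10  {1,5,6,7,8}→20  {2,3,4,5,7}→5  {2,3,4,5,8}→5  {3,4,5,6,8}→10  {3,4,5,7,8}→20  {4,5,6,7,8}→30
  6 left: {0,1,4,5,6,8}→15  {0,1,5,6,7,8}→30  {1,3,4,5,6,8}→20  {1,4,5,6,7,8}→60  {2,3,4,5,6,8}→15  {2,3,4,5,7,8}→30  {3,4,5,6,7,8}→60
  7 left: {0,1,3,4,5,6,8}→35  {0,1,4,5,6,7,8}→105  {1,2,3,4,5,6,8}→35  {1,3,4,5,6,7,8}→140  {2,3,4,5,6,7,8}→105
  placing 0:t first → 280 extensions
  placing 2:q first → 280 extensions
  placing 7:r first → 70 extensions
total linear extensions = 630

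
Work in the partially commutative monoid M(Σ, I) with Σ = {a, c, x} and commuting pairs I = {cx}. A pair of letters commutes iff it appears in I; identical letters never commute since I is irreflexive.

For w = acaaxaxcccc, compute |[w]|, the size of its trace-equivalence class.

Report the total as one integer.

5

drop 0:a onto floor
drop 1:c onto {0:a}
drop 2:a onto {1:c}
drop 3:a onto {2:a}
drop 4:x onto {3:a}
drop 5:a onto {4:x}
drop 6:x onto {5:a}
drop 7:c onto {5:a}
drop 8:c onto {7:c}
drop 9:c onto {8:c}
drop 10:c onto {9:c}
ground layer = {0:a}
drop-orders for the pieces not yet dropped (sum over which currently-grounded one goes next):
  1 to go: {6} 1  {10} 1
  2 to go: {6,10} 2  {9,10} 1
  3 to go: {6,9,10} 3  {8,9,10} 1
  4 to go: {6,8,9,10} 4  {7,8,9,10} 1
  5 to go: {6,7,8,9,10} 5
  6 to go: {5,6,7,8,9,10} 5
  7 to go: {4,5,6,7,8,9,10} 5
  8 to go: {3,4,5,6,7,8,9,10} 5
  9 to go: {2,3,4,5,6,7,8,9,10} 5
  if 0:a drops first: 5 orders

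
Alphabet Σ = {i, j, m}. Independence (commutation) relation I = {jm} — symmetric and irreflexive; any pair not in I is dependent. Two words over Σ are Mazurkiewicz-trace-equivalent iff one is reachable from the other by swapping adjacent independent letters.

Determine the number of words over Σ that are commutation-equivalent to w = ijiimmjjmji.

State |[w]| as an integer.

20

0(i) covers ∅
1(j) covers 0:i
2(i) covers 1:j
3(i) covers 2:i
4(m) covers 3:i
5(m) covers 4:m
6(j) covers 3:i
7(j) covers 6:j
8(m) covers 5:m
9(j) covers 7:j
10(i) covers 8:m, 9:j
floor of heap: 0:i
completions by unplaced set U, small U first (add the entries for U minus each lowest piece of U):
  |U|=1: {10}:1
  |U|=2: {8,10}:1  {9,10}:1
  |U|=3: {5,8,10}:1  {7,9,10}:1  {8,9,10}:2
  |U|=4: {4,5,8,10}:1  {5,8,9,10}:3  {6,7,9,10}:1  {7,8,9,10}:3
  |U|=5: {4,5,8,9,10}:4  {5,7,8,9,10}:6  {6,7,8,9,10}:4
  |U|=6: {4,5,7,8,9,10}:10  {5,6,7,8,9,10}:10
  |U|=7: {4,5,6,7,8,9,10}:20
  |U|=8: {3,4,5,6,7,8,9,10}:20
  |U|=9: {2,3,4,5,6,7,8,9,10}:20
  start at 0(i): 20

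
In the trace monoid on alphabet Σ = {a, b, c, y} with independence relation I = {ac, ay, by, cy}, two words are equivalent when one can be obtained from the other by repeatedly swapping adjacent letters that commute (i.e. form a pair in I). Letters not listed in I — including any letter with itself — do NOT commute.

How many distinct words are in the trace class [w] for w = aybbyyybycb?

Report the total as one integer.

piece 0:a — minimal
piece 1:y — minimal
piece 2:b rests on {0:a}
piece 3:b rests on {2:b}
piece 4:y rests on {1:y}
piece 5:y rests on {4:y}
piece 6:y rests on {5:y}
piece 7:b rests on {3:b}
piece 8:y rests on {6:y}
piece 9:c rests on {7:b}
piece 10:b rests on {9:c}
minimal pieces: {0:a, 1:y}
ways to finish when only these pieces remain (= sum over removing one remaining piece with nothing left below it):
  1 left: {8}→1  {10}→1
  2 left: {6,8}→1  {8,10}→2  {9,10}→1
  3 left: {5,6,8}→1  {6,8,10}→3  {7,9,10}→1  {8,9,10}→3
  4 left: {3,7,9,10}→1  {4,5,6,8}→1  {5,6,8,10}→4  {6,8,9,10}→6  {7,8,9,10}→4
  5 left: {1,4,5,6,8}→1  {2,3,7,9,10}→1  {3,7,8,9,10}→5  {4,5,6,8,10}→5  {5,6,8,9,10}→10  {6,7,8,9,10}→10
  6 left: {0,2,3,7,9,10}→1  {1,4,5,6,8,10}→6  {2,3,7,8,9,10}→6  {3,6,7,8,9,10}→15  {4,5,6,8,9,10}→15  {5,6,7,8,9,10}→20
  7 left: {0,2,3,7,8,9,10}→7  {1,4,5,6,8,9,10}→21  {2,3,6,7,8,9,10}→21  {3,5,6,7,8,9,10}→35  {4,5,6,7,8,9,10}→35
  8 left: {0,2,3,6,7,8,9,10}→28  {1,4,5,6,7,8,9,10}→56  {2,3,5,6,7,8,9,10}→56  {3,4,5,6,7,8,9,10}→70
  9 left: {0,2,3,5,6,7,8,9,10}→84  {1,3,4,5,6,7,8,9,10}→126  {2,3,4,5,6,7,8,9,10}→126
  placing 0:a first → 252 extensions
  placing 1:y first → 210 extensions
total linear extensions = 462

462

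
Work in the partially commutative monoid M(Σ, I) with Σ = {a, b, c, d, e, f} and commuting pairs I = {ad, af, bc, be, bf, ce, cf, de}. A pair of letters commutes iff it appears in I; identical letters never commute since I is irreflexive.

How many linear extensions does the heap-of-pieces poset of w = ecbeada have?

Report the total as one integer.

drop 0:e onto floor
drop 1:c onto floor
drop 2:b onto floor
drop 3:e onto {0:e}
drop 4:a onto {1:c, 2:b, 3:e}
drop 5:d onto {1:c, 2:b}
drop 6:a onto {4:a}
ground layer = {0:e, 1:c, 2:b}
drop-orders for the pieces not yet dropped (sum over which currently-grounded one goes next):
  1 to go: {5} 1  {6} 1
  2 to go: {4,6} 1  {5,6} 2
  3 to go: {3,4,6} 1  {4,5,6} 3
  4 to go: {0,3,4,6} 1  {1,4,5,6} 3  {2,4,5,6} 3  {3,4,5,6} 4
  5 to go: {0,3,4,5,6} 5  {1,2,4,5,6} 6  {1,3,4,5,6} 7  {2,3,4,5,6} 7
  if 0:e drops first: 20 orders
  if 1:c drops first: 12 orders
  if 2:b drops first: 12 orders
heap linearizations: 44

44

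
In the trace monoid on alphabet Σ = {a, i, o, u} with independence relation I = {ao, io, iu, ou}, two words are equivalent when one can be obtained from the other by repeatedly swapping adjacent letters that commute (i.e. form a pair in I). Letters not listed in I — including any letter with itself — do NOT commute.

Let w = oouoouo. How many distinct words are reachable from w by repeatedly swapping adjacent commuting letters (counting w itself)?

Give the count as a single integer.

21

#0=o has no predecessor
#1=o depends on [0:o]
#2=u has no predecessor
#3=o depends on [1:o]
#4=o depends on [3:o]
#5=u depends on [2:u]
#6=o depends on [4:o]
sources: [0:o, 2:u]
N(rest) = Σ N(rest − s) over sources s of rest; N(one piece) = 1:
  size 1 → [5]=1  [6]=1
  size 2 → [2,5]=1  [4,6]=1  [5,6]=2
  size 3 → [2,5,6]=3  [3,4,6]=1  [4,5,6]=3
  size 4 → [1,3,4,6]=1  [2,4,5,6]=6  [3,4,5,6]=4
  size 5 → [0,1,3,4,6]=1  [1,3,4,5,6]=5  [2,3,4,5,6]=10
  first=0(o) contributes 15
  first=2(u) contributes 6
|[w]| = 21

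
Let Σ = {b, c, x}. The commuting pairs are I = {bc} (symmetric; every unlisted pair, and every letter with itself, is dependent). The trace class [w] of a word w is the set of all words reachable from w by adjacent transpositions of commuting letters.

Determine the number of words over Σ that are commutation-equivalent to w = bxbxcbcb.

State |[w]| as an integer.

6

0(b) covers ∅
1(x) covers 0:b
2(b) covers 1:x
3(x) covers 2:b
4(c) covers 3:x
5(b) covers 3:x
6(c) covers 4:c
7(b) covers 5:b
floor of heap: 0:b
completions by unplaced set U, small U first (add the entries for U minus each lowest piece of U):
  |U|=1: {6}:1  {7}:1
  |U|=2: {4,6}:1  {5,7}:1  {6,7}:2
  |U|=3: {4,6,7}:3  {5,6,7}:3
  |U|=4: {4,5,6,7}:6
  |U|=5: {3,4,5,6,7}:6
  |U|=6: {2,3,4,5,6,7}:6
  start at 0(b): 6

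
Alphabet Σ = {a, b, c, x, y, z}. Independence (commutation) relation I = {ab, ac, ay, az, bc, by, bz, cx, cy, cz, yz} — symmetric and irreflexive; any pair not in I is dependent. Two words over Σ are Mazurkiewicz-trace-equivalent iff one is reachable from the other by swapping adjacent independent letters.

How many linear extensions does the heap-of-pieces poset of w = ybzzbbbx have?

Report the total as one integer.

piece 0:y — minimal
piece 1:b — minimal
piece 2:z — minimal
piece 3:z rests on {2:z}
piece 4:b rests on {1:b}
piece 5:b rests on {4:b}
piece 6:b rests on {5:b}
piece 7:x rests on {0:y, 3:z, 6:b}
minimal pieces: {0:y, 1:b, 2:z}
ways to finish when only these pieces remain (= sum over removing one remaining piece with nothing left below it):
  1 left: {7}→1
  2 left: {0,7}→1  {3,7}→1  {6,7}→1
  3 left: {0,3,7}→2  {0,6,7}→2  {2,3,7}→1  {3,6,7}→2  {5,6,7}→1
  4 left: {0,2,3,7}→3  {0,3,6,7}→6  {0,5,6,7}→3  {2,3,6,7}→3  {3,5,6,7}→3  {4,5,6,7}→1
  5 left: {0,2,3,6,7}→12  {0,3,5,6,7}→12  {0,4,5,6,7}→4  {1,4,5,6,7}→1  {2,3,5,6,7}→6  {3,4,5,6,7}→4
  6 left: {0,1,4,5,6,7}→5  {0,2,3,5,6,7}→30  {0,3,4,5,6,7}→20  {1,3,4,5,6,7}→5  {2,3,4,5,6,7}→10
  placing 0:y first → 15 extensions
  placing 1:b first → 60 extensions
  placing 2:z first → 30 extensions
total linear extensions = 105

105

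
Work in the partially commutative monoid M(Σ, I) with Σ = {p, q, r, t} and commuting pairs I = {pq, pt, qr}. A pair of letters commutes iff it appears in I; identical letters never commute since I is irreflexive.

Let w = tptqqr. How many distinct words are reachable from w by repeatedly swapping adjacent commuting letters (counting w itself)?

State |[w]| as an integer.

#0=t has no predecessor
#1=p has no predecessor
#2=t depends on [0:t]
#3=q depends on [2:t]
#4=q depends on [3:q]
#5=r depends on [1:p, 2:t]
sources: [0:t, 1:p]
N(rest) = Σ N(rest − s) over sources s of rest; N(one piece) = 1:
  size 1 → [4]=1  [5]=1
  size 2 → [1,5]=1  [3,4]=1  [4,5]=2
  size 3 → [1,4,5]=3  [3,4,5]=3
  size 4 → [1,3,4,5]=6  [2,3,4,5]=3
  first=0(t) contributes 9
  first=1(p) contributes 3
|[w]| = 12

12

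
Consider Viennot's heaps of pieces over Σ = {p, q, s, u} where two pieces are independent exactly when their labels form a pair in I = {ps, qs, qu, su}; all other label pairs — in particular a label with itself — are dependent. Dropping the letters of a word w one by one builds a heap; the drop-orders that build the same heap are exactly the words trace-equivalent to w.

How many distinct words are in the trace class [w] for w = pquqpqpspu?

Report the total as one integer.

piece 0:p — minimal
piece 1:q rests on {0:p}
piece 2:u rests on {0:p}
piece 3:q rests on {1:q}
piece 4:p rests on {2:u, 3:q}
piece 5:q rests on {4:p}
piece 6:p rests on {5:q}
piece 7:s — minimal
piece 8:p rests on {6:p}
piece 9:u rests on {8:p}
minimal pieces: {0:p, 7:s}
ways to finish when only these pieces remain (= sum over removing one remaining piece with nothing left below it):
  1 left: {7}→1  {9}→1
  2 left: {7,9}→2  {8,9}→1
  3 left: {6,8,9}→1  {7,8,9}→3
  4 left: {5,6,8,9}→1  {6,7,8,9}→4
  5 left: {4,5,6,8,9}→1  {5,6,7,8,9}→5
  6 left: {2,4,5,6,8,9}→1  {3,4,5,6,8,9}→1  {4,5,6,7,8,9}→6
  7 left: {1,3,4,5,6,8,9}→1  {2,3,4,5,6,8,9}→2  {2,4,5,6,7,8,9}→7  {3,4,5,6,7,8,9}→7
  8 left: {1,2,3,4,5,6,8,9}→3  {1,3,4,5,6,7,8,9}→8  {2,3,4,5,6,7,8,9}→16
  placing 0:p first → 27 extensions
  placing 7:s first → 3 extensions
total linear extensions = 30

30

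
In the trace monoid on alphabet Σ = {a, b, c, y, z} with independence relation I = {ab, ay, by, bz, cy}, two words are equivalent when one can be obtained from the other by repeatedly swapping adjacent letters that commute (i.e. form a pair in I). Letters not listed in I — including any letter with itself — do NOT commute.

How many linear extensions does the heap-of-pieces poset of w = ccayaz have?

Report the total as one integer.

piece 0:c — minimal
piece 1:c rests on {0:c}
piece 2:a rests on {1:c}
piece 3:y — minimal
piece 4:a rests on {2:a}
piece 5:z rests on {3:y, 4:a}
minimal pieces: {0:c, 3:y}
ways to finish when only these pieces remain (= sum over removing one remaining piece with nothing left below it):
  1 left: {5}→1
  2 left: {3,5}→1  {4,5}→1
  3 left: {2,4,5}→1  {3,4,5}→2
  4 left: {1,2,4,5}→1  {2,3,4,5}→3
  placing 0:c first → 4 extensions
  placing 3:y first → 1 extensions
total linear extensions = 5

5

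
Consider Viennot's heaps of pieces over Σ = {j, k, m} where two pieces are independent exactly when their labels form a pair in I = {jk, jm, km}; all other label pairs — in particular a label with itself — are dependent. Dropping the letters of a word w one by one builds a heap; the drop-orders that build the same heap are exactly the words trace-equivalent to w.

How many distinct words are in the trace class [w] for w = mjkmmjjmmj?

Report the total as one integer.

1260

drop 0:m onto floor
drop 1:j onto floor
drop 2:k onto floor
drop 3:m onto {0:m}
drop 4:m onto {3:m}
drop 5:j onto {1:j}
drop 6:j onto {5:j}
drop 7:m onto {4:m}
drop 8:m onto {7:m}
drop 9:j onto {6:j}
ground layer = {0:m, 1:j, 2:k}
drop-orders for the pieces not yet dropped (sum over which currently-grounded one goes next):
  1 to go: {2} 1  {8} 1  {9} 1
  2 to go: {2,8} 2  {2,9} 2  {6,9} 1  {7,8} 1  {8,9} 2
  3 to go: {2,6,9} 3  {2,7,8} 3  {2,8,9} 6  {4,7,8} 1  {5,6,9} 1  {6,8,9} 3  {7,8,9} 3
  4 to go: {1,5,6,9} 1  {2,4,7,8} 4  {2,5,6,9} 4  {2,6,8,9} 12  {2,7,8,9} 12  {3,4,7,8} 1  {4,7,8,9} 4  {5,6,8,9} 4  {6,7,8,9} 6
  5 to go: {0,3,4,7,8} 1  {1,2,5,6,9} 5  {1,5,6,8,9} 5  {2,3,4,7,8} 5  {2,4,7,8,9} 20  {2,5,6,8,9} 20  {2,6,7,8,9} 30  {3,4,7,8,9} 5  {4,6,7,8,9} 10  {5,6,7,8,9} 10
  6 to go: {0,2,3,4,7,8} 6  {0,3,4,7,8,9} 6  {1,2,5,6,8,9} 30  {1,5,6,7,8,9} 15  {2,3,4,7,8,9} 30  {2,4,6,7,8,9} 60  {2,5,6,7,8,9} 60  {3,4,6,7,8,9} 15  {4,5,6,7,8,9} 20
  7 to go: {0,2,3,4,7,8,9} 42  {0,3,4,6,7,8,9} 21  {1,2,5,6,7,8,9} 105  {1,4,5,6,7,8,9} 35  {2,3,4,6,7,8,9} 105  {2,4,5,6,7,8,9} 140  {3,4,5,6,7,8,9} 35
  8 to go: {0,2,3,4,6,7,8,9} 168  {0,3,4,5,6,7,8,9} 56  {1,2,4,5,6,7,8,9} 280  {1,3,4,5,6,7,8,9} 70  {2,3,4,5,6,7,8,9} 280
  if 0:m drops first: 630 orders
  if 1:j drops first: 504 orders
  if 2:k drops first: 126 orders
heap linearizations: 1260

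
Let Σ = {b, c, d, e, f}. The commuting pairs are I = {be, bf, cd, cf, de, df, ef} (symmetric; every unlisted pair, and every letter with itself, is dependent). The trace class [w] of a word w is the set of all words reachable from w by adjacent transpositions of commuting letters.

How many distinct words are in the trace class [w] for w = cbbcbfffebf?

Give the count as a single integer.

piece 0:c — minimal
piece 1:b rests on {0:c}
piece 2:b rests on {1:b}
piece 3:c rests on {2:b}
piece 4:b rests on {3:c}
piece 5:f — minimal
piece 6:f rests on {5:f}
piece 7:f rests on {6:f}
piece 8:e rests on {3:c}
piece 9:b rests on {4:b}
piece 10:f rests on {7:f}
minimal pieces: {0:c, 5:f}
ways to finish when only these pieces remain (= sum over removing one remaining piece with nothing left below it):
  1 left: {8}→1  {9}→1  {10}→1
  2 left: {4,9}→1  {7,10}→1  {8,9}→2  {8,10}→2  {9,10}→2
  3 left: {4,8,9}→3  {4,9,10}→3  {6,7,10}→1  {7,8,10}→3  {7,9,10}→3  {8,9,10}→6
  4 left: {3,4,8,9}→3  {4,7,9,10}→6  {4,8,9,10}→12  {5,6,7,10}→1  {6,7,8,10}→4  {6,7,9,10}→4  {7,8,9,10}→12
  5 left: {2,3,4,8,9}→3  {3,4,8,9,10}→15  {4,6,7,9,10}→10  {4,7,8,9,10}→30  {5,6,7,8,10}→5  {5,6,7,9,10}→5  {6,7,8,9,10}→20
  6 left: {1,2,3,4,8,9}→3  {2,3,4,8,9,10}→18  {3,4,7,8,9,10}→45  {4,5,6,7,9,10}→15  {4,6,7,8,9,10}→60  {5,6,7,8,9,10}→30
  7 left: {0,1,2,3,4,8,9}→3  {1,2,3,4,8,9,10}→21  {2,3,4,7,8,9,10}→63  {3,4,6,7,8,9,10}→105  {4,5,6,7,8,9,10}→105
  8 left: {0,1,2,3,4,8,9,10}→24  {1,2,3,4,7,8,9,10}→84  {2,3,4,6,7,8,9,10}→168  {3,4,5,6,7,8,9,10}→210
  9 left: {0,1,2,3,4,7,8,9,10}→108  {1,2,3,4,6,7,8,9,10}→252  {2,3,4,5,6,7,8,9,10}→378
  placing 0:c first → 630 extensions
  placing 5:f first → 360 extensions
total linear extensions = 990

990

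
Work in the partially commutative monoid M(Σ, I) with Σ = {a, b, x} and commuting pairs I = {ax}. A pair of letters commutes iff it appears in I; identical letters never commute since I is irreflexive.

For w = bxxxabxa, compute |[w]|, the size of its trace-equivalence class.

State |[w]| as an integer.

piece 0:b — minimal
piece 1:x rests on {0:b}
piece 2:x rests on {1:x}
piece 3:x rests on {2:x}
piece 4:a rests on {0:b}
piece 5:b rests on {3:x, 4:a}
piece 6:x rests on {5:b}
piece 7:a rests on {5:b}
minimal pieces: {0:b}
ways to finish when only these pieces remain (= sum over removing one remaining piece with nothing left below it):
  1 left: {6}→1  {7}→1
  2 left: {6,7}→2
  3 left: {5,6,7}→2
  4 left: {3,5,6,7}→2  {4,5,6,7}→2
  5 left: {2,3,5,6,7}→2  {3,4,5,6,7}→4
  6 left: {1,2,3,5,6,7}→2  {2,3,4,5,6,7}→6
  placing 0:b first → 8 extensions

8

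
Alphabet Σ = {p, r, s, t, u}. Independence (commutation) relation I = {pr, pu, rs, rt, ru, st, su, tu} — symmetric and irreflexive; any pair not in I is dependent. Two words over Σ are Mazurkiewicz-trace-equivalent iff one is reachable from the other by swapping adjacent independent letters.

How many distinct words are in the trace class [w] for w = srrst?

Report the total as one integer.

piece 0:s — minimal
piece 1:r — minimal
piece 2:r rests on {1:r}
piece 3:s rests on {0:s}
piece 4:t — minimal
minimal pieces: {0:s, 1:r, 4:t}
ways to finish when only these pieces remain (= sum over removing one remaining piece with nothing left below it):
  1 left: {2}→1  {3}→1  {4}→1
  2 left: {0,3}→1  {1,2}→1  {2,3}→2  {2,4}→2  {3,4}→2
  3 left: {0,2,3}→3  {0,3,4}→3  {1,2,3}→3  {1,2,4}→3  {2,3,4}→6
  placing 0:s first → 12 extensions
  placing 1:r first → 12 extensions
  placing 4:t first → 6 extensions
total linear extensions = 30

30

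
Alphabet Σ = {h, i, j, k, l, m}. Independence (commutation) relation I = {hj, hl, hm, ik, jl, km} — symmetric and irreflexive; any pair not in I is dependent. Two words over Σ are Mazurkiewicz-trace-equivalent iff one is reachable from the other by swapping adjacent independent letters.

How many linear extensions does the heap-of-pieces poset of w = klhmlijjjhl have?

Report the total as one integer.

80

drop 0:k onto floor
drop 1:l onto {0:k}
drop 2:h onto {0:k}
drop 3:m onto {1:l}
drop 4:l onto {3:m}
drop 5:i onto {2:h, 4:l}
drop 6:j onto {5:i}
drop 7:j onto {6:j}
drop 8:j onto {7:j}
drop 9:h onto {5:i}
drop 10:l onto {5:i}
ground layer = {0:k}
drop-orders for the pieces not yet dropped (sum over which currently-grounded one goes next):
  1 to go: {8} 1  {9} 1  {10} 1
  2 to go: {7,8} 1  {8,9} 2  {8,10} 2  {9,10} 2
  3 to go: {6,7,8} 1  {7,8,9} 3  {7,8,10} 3  {8,9,10} 6
  4 to go: {6,7,8,9} 4  {6,7,8,10} 4  {7,8,9,10} 12
  5 to go: {6,7,8,9,10} 20
  6 to go: {5,6,7,8,9,10} 20
  7 to go: {2,5,6,7,8,9,10} 20  {4,5,6,7,8,9,10} 20
  8 to go: {2,4,5,6,7,8,9,10} 40  {3,4,5,6,7,8,9,10} 20
  9 to go: {1,3,4,5,6,7,8,9,10} 20  {2,3,4,5,6,7,8,9,10} 60
  if 0:k drops first: 80 orders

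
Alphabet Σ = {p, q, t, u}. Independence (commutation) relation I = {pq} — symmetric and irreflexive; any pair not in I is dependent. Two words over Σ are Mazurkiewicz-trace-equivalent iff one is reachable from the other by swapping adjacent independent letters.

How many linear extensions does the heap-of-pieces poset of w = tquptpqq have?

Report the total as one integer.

drop 0:t onto floor
drop 1:q onto {0:t}
drop 2:u onto {1:q}
drop 3:p onto {2:u}
drop 4:t onto {3:p}
drop 5:p onto {4:t}
drop 6:q onto {4:t}
drop 7:q onto {6:q}
ground layer = {0:t}
drop-orders for the pieces not yet dropped (sum over which currently-grounded one goes next):
  1 to go: {5} 1  {7} 1
  2 to go: {5,7} 2  {6,7} 1
  3 to go: {5,6,7} 3
  4 to go: {4,5,6,7} 3
  5 to go: {3,4,5,6,7} 3
  6 to go: {2,3,4,5,6,7} 3
  if 0:t drops first: 3 orders

3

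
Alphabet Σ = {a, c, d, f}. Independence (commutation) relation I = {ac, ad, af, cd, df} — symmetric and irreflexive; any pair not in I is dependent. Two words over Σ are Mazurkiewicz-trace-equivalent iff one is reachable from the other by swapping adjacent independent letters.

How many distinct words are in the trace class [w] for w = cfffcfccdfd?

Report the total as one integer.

55

piece 0:c — minimal
piece 1:f rests on {0:c}
piece 2:f rests on {1:f}
piece 3:f rests on {2:f}
piece 4:c rests on {3:f}
piece 5:f rests on {4:c}
piece 6:c rests on {5:f}
piece 7:c rests on {6:c}
piece 8:d — minimal
piece 9:f rests on {7:c}
piece 10:d rests on {8:d}
minimal pieces: {0:c, 8:d}
ways to finish when only these pieces remain (= sum over removing one remaining piece with nothing left below it):
  1 left: {9}→1  {10}→1
  2 left: {7,9}→1  {8,10}→1  {9,10}→2
  3 left: {6,7,9}→1  {7,9,10}→3  {8,9,10}→3
  4 left: {5,6,7,9}→1  {6,7,9,10}→4  {7,8,9,10}→6
  5 left: {4,5,6,7,9}→1  {5,6,7,9,10}→5  {6,7,8,9,10}→10
  6 left: {3,4,5,6,7,9}→1  {4,5,6,7,9,10}→6  {5,6,7,8,9,10}→15
  7 left: {2,3,4,5,6,7,9}→1  {3,4,5,6,7,9,10}→7  {4,5,6,7,8,9,10}→21
  8 left: {1,2,3,4,5,6,7,9}→1  {2,3,4,5,6,7,9,10}→8  {3,4,5,6,7,8,9,10}→28
  9 left: {0,1,2,3,4,5,6,7,9}→1  {1,2,3,4,5,6,7,9,10}→9  {2,3,4,5,6,7,8,9,10}→36
  placing 0:c first → 45 extensions
  placing 8:d first → 10 extensions
total linear extensions = 55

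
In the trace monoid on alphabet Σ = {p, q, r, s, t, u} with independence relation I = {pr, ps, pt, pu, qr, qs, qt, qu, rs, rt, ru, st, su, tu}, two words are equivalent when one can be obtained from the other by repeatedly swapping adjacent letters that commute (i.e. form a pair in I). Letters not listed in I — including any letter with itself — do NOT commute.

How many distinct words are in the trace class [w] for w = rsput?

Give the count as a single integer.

drop 0:r onto floor
drop 1:s onto floor
drop 2:p onto floor
drop 3:u onto floor
drop 4:t onto floor
ground layer = {0:r, 1:s, 2:p, 3:u, 4:t}
drop-orders for the pieces not yet dropped (sum over which currently-grounded one goes next):
  1 to go: {0} 1  {1} 1  {2} 1  {3} 1  {4} 1
  2 to go: {0,1} 2  {0,2} 2  {0,3} 2  {0,4} 2  {1,2} 2  {1,3} 2  {1,4} 2  {2,3} 2  {2,4} 2  {3,4} 2
  3 to go: {0,1,2} 6  {0,1,3} 6  {0,1,4} 6  {0,2,3} 6  {0,2,4} 6  {0,3,4} 6  {1,2,3} 6  {1,2,4} 6  {1,3,4} 6  {2,3,4} 6
  if 0:r drops first: 24 orders
  if 1:s drops first: 24 orders
  if 2:p drops first: 24 orders
  if 3:u drops first: 24 orders
  if 4:t drops first: 24 orders
heap linearizations: 120

120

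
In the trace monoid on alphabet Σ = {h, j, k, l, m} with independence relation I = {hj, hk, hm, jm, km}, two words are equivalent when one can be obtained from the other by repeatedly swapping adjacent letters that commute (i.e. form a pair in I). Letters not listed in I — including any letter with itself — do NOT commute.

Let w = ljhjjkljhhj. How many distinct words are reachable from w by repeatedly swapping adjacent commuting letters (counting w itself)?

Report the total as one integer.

0(l) covers ∅
1(j) covers 0:l
2(h) covers 0:l
3(j) covers 1:j
4(j) covers 3:j
5(k) covers 4:j
6(l) covers 2:h, 5:k
7(j) covers 6:l
8(h) covers 6:l
9(h) covers 8:h
10(j) covers 7:j
floor of heap: 0:l
completions by unplaced set U, small U first (add the entries for U minus each lowest piece of U):
  |U|=1: {9}:1  {10}:1
  |U|=2: {7,10}:1  {8,9}:1  {9,10}:2
  |U|=3: {7,9,10}:3  {8,9,10}:3
  |U|=4: {7,8,9,10}:6
  |U|=5: {6,7,8,9,10}:6
  |U|=6: {2,6,7,8,9,10}:6  {5,6,7,8,9,10}:6
  |U|=7: {2,5,6,7,8,9,10}:12  {4,5,6,7,8,9,10}:6
  |U|=8: {2,4,5,6,7,8,9,10}:18  {3,4,5,6,7,8,9,10}:6
  |U|=9: {1,3,4,5,6,7,8,9,10}:6  {2,3,4,5,6,7,8,9,10}:24
  start at 0(l): 30

30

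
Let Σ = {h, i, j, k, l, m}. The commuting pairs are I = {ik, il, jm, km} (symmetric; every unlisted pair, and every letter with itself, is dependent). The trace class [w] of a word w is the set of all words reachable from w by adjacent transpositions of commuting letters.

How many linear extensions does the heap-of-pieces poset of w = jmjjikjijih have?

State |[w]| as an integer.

0(j) covers ∅
1(m) covers ∅
2(j) covers 0:j
3(j) covers 2:j
4(i) covers 1:m, 3:j
5(k) covers 3:j
6(j) covers 4:i, 5:k
7(i) covers 6:j
8(j) covers 7:i
9(i) covers 8:j
10(h) covers 9:i
floor of heap: 0:j, 1:m
completions by unplaced set U, small U first (add the entries for U minus each lowest piece of U):
  |U|=1: {10}:1
  |U|=2: {9,10}:1
  |U|=3: {8,9,10}:1
  |U|=4: {7,8,9,10}:1
  |U|=5: {6,7,8,9,10}:1
  |U|=6: {4,6,7,8,9,10}:1  {5,6,7,8,9,10}:1
  |U|=7: {1,4,6,7,8,9,10}:1  {4,5,6,7,8,9,10}:2
  |U|=8: {1,4,5,6,7,8,9,10}:3  {3,4,5,6,7,8,9,10}:2
  |U|=9: {1,3,4,5,6,7,8,9,10}:5  {2,3,4,5,6,7,8,9,10}:2
  start at 0(j): 7
  start at 1(m): 2
sum over floor = 9

9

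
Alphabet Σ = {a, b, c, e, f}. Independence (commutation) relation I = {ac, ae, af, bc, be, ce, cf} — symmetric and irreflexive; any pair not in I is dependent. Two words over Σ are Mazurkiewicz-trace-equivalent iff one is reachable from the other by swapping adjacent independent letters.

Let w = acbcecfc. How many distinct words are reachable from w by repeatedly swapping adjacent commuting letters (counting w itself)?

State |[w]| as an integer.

210

#0=a has no predecessor
#1=c has no predecessor
#2=b depends on [0:a]
#3=c depends on [1:c]
#4=e has no predecessor
#5=c depends on [3:c]
#6=f depends on [2:b, 4:e]
#7=c depends on [5:c]
sources: [0:a, 1:c, 4:e]
N(rest) = Σ N(rest − s) over sources s of rest; N(one piece) = 1:
  size 1 → [6]=1  [7]=1
  size 2 → [2,6]=1  [4,6]=1  [5,7]=1  [6,7]=2
  size 3 → [0,2,6]=1  [2,4,6]=2  [2,6,7]=3  [3,5,7]=1  [4,6,7]=3  [5,6,7]=3
  size 4 → [0,2,4,6]=3  [0,2,6,7]=4  [1,3,5,7]=1  [2,4,6,7]=8  [2,5,6,7]=6  [3,5,6,7]=4  [4,5,6,7]=6
  size 5 → [0,2,4,6,7]=15  [0,2,5,6,7]=10  [1,3,5,6,7]=5  [2,3,5,6,7]=10  [2,4,5,6,7]=20  [3,4,5,6,7]=10
  size 6 → [0,2,3,5,6,7]=20  [0,2,4,5,6,7]=45  [1,2,3,5,6,7]=15  [1,3,4,5,6,7]=15  [2,3,4,5,6,7]=40
  first=0(a) contributes 70
  first=1(c) contributes 105
  first=4(e) contributes 35
|[w]| = 210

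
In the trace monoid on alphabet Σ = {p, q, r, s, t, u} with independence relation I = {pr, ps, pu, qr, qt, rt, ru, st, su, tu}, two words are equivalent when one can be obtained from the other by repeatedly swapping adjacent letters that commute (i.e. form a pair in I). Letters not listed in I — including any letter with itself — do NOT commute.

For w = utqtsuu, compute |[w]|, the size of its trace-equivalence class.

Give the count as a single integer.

63

piece 0:u — minimal
piece 1:t — minimal
piece 2:q rests on {0:u}
piece 3:t rests on {1:t}
piece 4:s rests on {2:q}
piece 5:u rests on {2:q}
piece 6:u rests on {5:u}
minimal pieces: {0:u, 1:t}
ways to finish when only these pieces remain (= sum over removing one remaining piece with nothing left below it):
  1 left: {3}→1  {4}→1  {6}→1
  2 left: {1,3}→1  {3,4}→2  {3,6}→2  {4,6}→2  {5,6}→1
  3 left: {1,3,4}→3  {1,3,6}→3  {3,4,6}→6  {3,5,6}→3  {4,5,6}→3
  4 left: {1,3,4,6}→12  {1,3,5,6}→6  {2,4,5,6}→3  {3,4,5,6}→12
  5 left: {0,2,4,5,6}→3  {1,3,4,5,6}→30  {2,3,4,5,6}→15
  placing 0:u first → 45 extensions
  placing 1:t first → 18 extensions
total linear extensions = 63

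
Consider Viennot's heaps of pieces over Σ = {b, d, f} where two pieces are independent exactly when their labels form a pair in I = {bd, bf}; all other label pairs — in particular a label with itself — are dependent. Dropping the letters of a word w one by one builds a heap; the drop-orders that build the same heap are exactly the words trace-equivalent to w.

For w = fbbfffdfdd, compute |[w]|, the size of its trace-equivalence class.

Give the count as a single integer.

45

piece 0:f — minimal
piece 1:b — minimal
piece 2:b rests on {1:b}
piece 3:f rests on {0:f}
piece 4:f rests on {3:f}
piece 5:f rests on {4:f}
piece 6:d rests on {5:f}
piece 7:f rests on {6:d}
piece 8:d rests on {7:f}
piece 9:d rests on {8:d}
minimal pieces: {0:f, 1:b}
ways to finish when only these pieces remain (= sum over removing one remaining piece with nothing left below it):
  1 left: {2}→1  {9}→1
  2 left: {1,2}→1  {2,9}→2  {8,9}→1
  3 left: {1,2,9}→3  {2,8,9}→3  {7,8,9}→1
  4 left: {1,2,8,9}→6  {2,7,8,9}→4  {6,7,8,9}→1
  5 left: {1,2,7,8,9}→10  {2,6,7,8,9}→5  {5,6,7,8,9}→1
  6 left: {1,2,6,7,8,9}→15  {2,5,6,7,8,9}→6  {4,5,6,7,8,9}→1
  7 left: {1,2,5,6,7,8,9}→21  {2,4,5,6,7,8,9}→7  {3,4,5,6,7,8,9}→1
  8 left: {0,3,4,5,6,7,8,9}→1  {1,2,4,5,6,7,8,9}→28  {2,3,4,5,6,7,8,9}→8
  placing 0:f first → 36 extensions
  placing 1:b first → 9 extensions
total linear extensions = 45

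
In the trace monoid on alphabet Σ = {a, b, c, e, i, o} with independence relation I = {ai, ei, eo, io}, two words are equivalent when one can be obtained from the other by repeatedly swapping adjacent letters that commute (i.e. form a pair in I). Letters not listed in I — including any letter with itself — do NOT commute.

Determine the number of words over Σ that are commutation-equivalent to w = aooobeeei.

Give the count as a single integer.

0(a) covers ∅
1(o) covers 0:a
2(o) covers 1:o
3(o) covers 2:o
4(b) covers 3:o
5(e) covers 4:b
6(e) covers 5:e
7(e) covers 6:e
8(i) covers 4:b
floor of heap: 0:a
completions by unplaced set U, small U first (add the entries for U minus each lowest piece of U):
  |U|=1: {7}:1  {8}:1
  |U|=2: {6,7}:1  {7,8}:2
  |U|=3: {5,6,7}:1  {6,7,8}:3
  |U|=4: {5,6,7,8}:4
  |U|=5: {4,5,6,7,8}:4
  |U|=6: {3,4,5,6,7,8}:4
  |U|=7: {2,3,4,5,6,7,8}:4
  start at 0(a): 4

4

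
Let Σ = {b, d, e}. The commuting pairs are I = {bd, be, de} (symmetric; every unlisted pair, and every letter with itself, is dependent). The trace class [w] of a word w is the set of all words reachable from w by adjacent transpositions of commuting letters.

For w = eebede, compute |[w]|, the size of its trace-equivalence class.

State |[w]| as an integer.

#0=e has no predecessor
#1=e depends on [0:e]
#2=b has no predecessor
#3=e depends on [1:e]
#4=d has no predecessor
#5=e depends on [3:e]
sources: [0:e, 2:b, 4:d]
N(rest) = Σ N(rest − s) over sources s of rest; N(one piece) = 1:
  size 1 → [2]=1  [4]=1  [5]=1
  size 2 → [2,4]=2  [2,5]=2  [3,5]=1  [4,5]=2
  size 3 → [1,3,5]=1  [2,3,5]=3  [2,4,5]=6  [3,4,5]=3
  size 4 → [0,1,3,5]=1  [1,2,3,5]=4  [1,3,4,5]=4  [2,3,4,5]=12
  first=0(e) contributes 20
  first=2(b) contributes 5
  first=4(d) contributes 5
|[w]| = 30

30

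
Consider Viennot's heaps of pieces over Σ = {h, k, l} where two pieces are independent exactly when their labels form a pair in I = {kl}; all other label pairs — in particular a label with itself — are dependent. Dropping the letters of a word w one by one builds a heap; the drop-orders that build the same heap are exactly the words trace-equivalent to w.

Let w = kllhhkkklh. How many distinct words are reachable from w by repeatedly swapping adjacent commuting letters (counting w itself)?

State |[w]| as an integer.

drop 0:k onto floor
drop 1:l onto floor
drop 2:l onto {1:l}
drop 3:h onto {0:k, 2:l}
drop 4:h onto {3:h}
drop 5:k onto {4:h}
drop 6:k onto {5:k}
drop 7:k onto {6:k}
drop 8:l onto {4:h}
drop 9:h onto {7:k, 8:l}
ground layer = {0:k, 1:l}
drop-orders for the pieces not yet dropped (sum over which currently-grounded one goes next):
  1 to go: {9} 1
  2 to go: {7,9} 1  {8,9} 1
  3 to go: {6,7,9} 1  {7,8,9} 2
  4 to go: {5,6,7,9} 1  {6,7,8,9} 3
  5 to go: {5,6,7,8,9} 4
  6 to go: {4,5,6,7,8,9} 4
  7 to go: {3,4,5,6,7,8,9} 4
  8 to go: {0,3,4,5,6,7,8,9} 4  {2,3,4,5,6,7,8,9} 4
  if 0:k drops first: 4 orders
  if 1:l drops first: 8 orders
heap linearizations: 12

12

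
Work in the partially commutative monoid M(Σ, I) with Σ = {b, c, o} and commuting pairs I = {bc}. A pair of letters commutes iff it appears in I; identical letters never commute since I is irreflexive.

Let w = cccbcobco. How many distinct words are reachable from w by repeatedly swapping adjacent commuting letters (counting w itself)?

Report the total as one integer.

10

#0=c has no predecessor
#1=c depends on [0:c]
#2=c depends on [1:c]
#3=b has no predecessor
#4=c depends on [2:c]
#5=o depends on [3:b, 4:c]
#6=b depends on [5:o]
#7=c depends on [5:o]
#8=o depends on [6:b, 7:c]
sources: [0:c, 3:b]
N(rest) = Σ N(rest − s) over sources s of rest; N(one piece) = 1:
  size 1 → [8]=1
  size 2 → [6,8]=1  [7,8]=1
  size 3 → [6,7,8]=2
  size 4 → [5,6,7,8]=2
  size 5 → [3,5,6,7,8]=2  [4,5,6,7,8]=2
  size 6 → [2,4,5,6,7,8]=2  [3,4,5,6,7,8]=4
  size 7 → [1,2,4,5,6,7,8]=2  [2,3,4,5,6,7,8]=6
  first=0(c) contributes 8
  first=3(b) contributes 2
|[w]| = 10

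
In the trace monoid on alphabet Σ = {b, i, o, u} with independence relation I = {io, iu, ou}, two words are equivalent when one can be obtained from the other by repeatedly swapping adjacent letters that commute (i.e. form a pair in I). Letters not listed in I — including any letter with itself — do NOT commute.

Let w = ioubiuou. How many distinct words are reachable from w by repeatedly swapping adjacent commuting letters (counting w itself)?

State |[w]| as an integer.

72

#0=i has no predecessor
#1=o has no predecessor
#2=u has no predecessor
#3=b depends on [0:i, 1:o, 2:u]
#4=i depends on [3:b]
#5=u depends on [3:b]
#6=o depends on [3:b]
#7=u depends on [5:u]
sources: [0:i, 1:o, 2:u]
N(rest) = Σ N(rest − s) over sources s of rest; N(one piece) = 1:
  size 1 → [4]=1  [6]=1  [7]=1
  size 2 → [4,6]=2  [4,7]=2  [5,7]=1  [6,7]=2
  size 3 → [4,5,7]=3  [4,6,7]=6  [5,6,7]=3
  size 4 → [4,5,6,7]=12
  size 5 → [3,4,5,6,7]=12
  size 6 → [0,3,4,5,6,7]=12  [1,3,4,5,6,7]=12  [2,3,4,5,6,7]=12
  first=0(i) contributes 24
  first=1(o) contributes 24
  first=2(u) contributes 24
|[w]| = 72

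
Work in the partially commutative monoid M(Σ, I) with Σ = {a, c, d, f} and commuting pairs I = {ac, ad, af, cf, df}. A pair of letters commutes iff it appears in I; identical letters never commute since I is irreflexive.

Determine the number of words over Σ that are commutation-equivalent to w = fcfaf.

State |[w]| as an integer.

0(f) covers ∅
1(c) covers ∅
2(f) covers 0:f
3(a) covers ∅
4(f) covers 2:f
floor of heap: 0:f, 1:c, 3:a
completions by unplaced set U, small U first (add the entries for U minus each lowest piece of U):
  |U|=1: {1}:1  {3}:1  {4}:1
  |U|=2: {1,3}:2  {1,4}:2  {2,4}:1  {3,4}:2
  |U|=3: {0,2,4}:1  {1,2,4}:3  {1,3,4}:6  {2,3,4}:3
  start at 0(f): 12
  start at 1(c): 4
  start at 3(a): 4
sum over floor = 20

20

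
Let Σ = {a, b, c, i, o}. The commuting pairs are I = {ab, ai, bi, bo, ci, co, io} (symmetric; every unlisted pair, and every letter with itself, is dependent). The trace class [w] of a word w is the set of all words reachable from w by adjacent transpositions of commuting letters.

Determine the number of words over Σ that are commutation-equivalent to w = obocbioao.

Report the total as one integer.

360

drop 0:o onto floor
drop 1:b onto floor
drop 2:o onto {0:o}
drop 3:c onto {1:b}
drop 4:b onto {3:c}
drop 5:i onto floor
drop 6:o onto {2:o}
drop 7:a onto {3:c, 6:o}
drop 8:o onto {7:a}
ground layer = {0:o, 1:b, 5:i}
drop-orders for the pieces not yet dropped (sum over which currently-grounded one goes next):
  1 to go: {4} 1  {5} 1  {8} 1
  2 to go: {4,5} 2  {4,8} 2  {5,8} 2  {7,8} 1
  3 to go: {4,5,8} 6  {4,7,8} 3  {5,7,8} 3  {6,7,8} 1
  4 to go: {2,6,7,8} 1  {3,4,7,8} 3  {4,5,7,8} 12  {4,6,7,8} 4  {5,6,7,8} 4
  5 to go: {0,2,6,7,8} 1  {1,3,4,7,8} 3  {2,4,6,7,8} 5  {2,5,6,7,8} 5  {3,4,5,7,8} 15  {3,4,6,7,8} 7  {4,5,6,7,8} 20
  6 to go: {0,2,4,6,7,8} 6  {0,2,5,6,7,8} 6  {1,3,4,5,7,8} 18  {1,3,4,6,7,8} 10  {2,3,4,6,7,8} 12  {2,4,5,6,7,8} 30  {3,4,5,6,7,8} 42
  7 to go: {0,2,3,4,6,7,8} 18  {0,2,4,5,6,7,8} 42  {1,2,3,4,6,7,8} 22  {1,3,4,5,6,7,8} 70  {2,3,4,5,6,7,8} 84
  if 0:o drops first: 176 orders
  if 1:b drops first: 144 orders
  if 5:i drops first: 40 orders
heap linearizations: 360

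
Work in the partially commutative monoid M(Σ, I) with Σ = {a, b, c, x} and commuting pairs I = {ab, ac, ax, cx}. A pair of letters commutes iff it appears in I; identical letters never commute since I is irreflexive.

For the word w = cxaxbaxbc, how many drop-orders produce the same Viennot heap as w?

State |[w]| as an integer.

0(c) covers ∅
1(x) covers ∅
2(a) covers ∅
3(x) covers 1:x
4(b) covers 0:c, 3:x
5(a) covers 2:a
6(x) covers 4:b
7(b) covers 6:x
8(c) covers 7:b
floor of heap: 0:c, 1:x, 2:a
completions by unplaced set U, small U first (add the entries for U minus each lowest piece of U):
  |U|=1: {5}:1  {8}:1
  |U|=2: {2,5}:1  {5,8}:2  {7,8}:1
  |U|=3: {2,5,8}:3  {5,7,8}:3  {6,7,8}:1
  |U|=4: {2,5,7,8}:6  {4,6,7,8}:1  {5,6,7,8}:4
  |U|=5: {0,4,6,7,8}:1  {2,5,6,7,8}:10  {3,4,6,7,8}:1  {4,5,6,7,8}:5
  |U|=6: {0,3,4,6,7,8}:2  {0,4,5,6,7,8}:6  {1,3,4,6,7,8}:1  {2,4,5,6,7,8}:15  {3,4,5,6,7,8}:6
  |U|=7: {0,1,3,4,6,7,8}:3  {0,2,4,5,6,7,8}:21  {0,3,4,5,6,7,8}:14  {1,3,4,5,6,7,8}:7  {2,3,4,5,6,7,8}:21
  start at 0(c): 28
  start at 1(x): 56
  start at 2(a): 24
sum over floor = 108

108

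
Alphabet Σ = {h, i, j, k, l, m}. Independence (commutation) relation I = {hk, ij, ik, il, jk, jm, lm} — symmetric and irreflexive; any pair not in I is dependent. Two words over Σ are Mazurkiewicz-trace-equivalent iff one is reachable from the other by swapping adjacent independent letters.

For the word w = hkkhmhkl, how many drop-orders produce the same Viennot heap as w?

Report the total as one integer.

#0=h has no predecessor
#1=k has no predecessor
#2=k depends on [1:k]
#3=h depends on [0:h]
#4=m depends on [2:k, 3:h]
#5=h depends on [4:m]
#6=k depends on [4:m]
#7=l depends on [5:h, 6:k]
sources: [0:h, 1:k]
N(rest) = Σ N(rest − s) over sources s of rest; N(one piece) = 1:
  size 1 → [7]=1
  size 2 → [5,7]=1  [6,7]=1
  size 3 → [5,6,7]=2
  size 4 → [4,5,6,7]=2
  size 5 → [2,4,5,6,7]=2  [3,4,5,6,7]=2
  size 6 → [0,3,4,5,6,7]=2  [1,2,4,5,6,7]=2  [2,3,4,5,6,7]=4
  first=0(h) contributes 6
  first=1(k) contributes 6
|[w]| = 12

12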